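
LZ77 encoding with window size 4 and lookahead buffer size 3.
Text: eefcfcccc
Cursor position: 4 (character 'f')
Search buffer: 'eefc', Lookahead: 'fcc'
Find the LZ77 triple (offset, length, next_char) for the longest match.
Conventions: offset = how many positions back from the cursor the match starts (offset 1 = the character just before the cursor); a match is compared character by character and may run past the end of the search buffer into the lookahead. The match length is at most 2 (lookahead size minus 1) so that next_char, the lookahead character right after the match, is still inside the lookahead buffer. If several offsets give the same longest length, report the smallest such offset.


Try each offset into the search buffer:
  offset=1 (pos 3, char 'c'): match length 0
  offset=2 (pos 2, char 'f'): match length 2
  offset=3 (pos 1, char 'e'): match length 0
  offset=4 (pos 0, char 'e'): match length 0
Longest match has length 2 at offset 2.
next_char = character at position 4 + 2 = 6 -> 'c'

Best match: offset=2, length=2 (matching 'fc' starting at position 2)
LZ77 triple: (2, 2, 'c')


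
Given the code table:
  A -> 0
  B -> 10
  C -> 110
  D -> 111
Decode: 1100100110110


Decoding:
110 -> C
0 -> A
10 -> B
0 -> A
110 -> C
110 -> C


Result: CABACC


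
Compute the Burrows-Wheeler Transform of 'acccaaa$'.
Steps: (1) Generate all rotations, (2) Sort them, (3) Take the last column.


Rotations (sorted):
  0: $acccaaa -> last char: a
  1: a$acccaa -> last char: a
  2: aa$accca -> last char: a
  3: aaa$accc -> last char: c
  4: acccaaa$ -> last char: $
  5: caaa$acc -> last char: c
  6: ccaaa$ac -> last char: c
  7: cccaaa$a -> last char: a


BWT = aaac$cca


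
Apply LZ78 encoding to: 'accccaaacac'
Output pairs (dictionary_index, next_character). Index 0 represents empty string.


LZ78 encoding steps:
Dictionary: {0: ''}
Step 1: w='' (idx 0), next='a' -> output (0, 'a'), add 'a' as idx 1
Step 2: w='' (idx 0), next='c' -> output (0, 'c'), add 'c' as idx 2
Step 3: w='c' (idx 2), next='c' -> output (2, 'c'), add 'cc' as idx 3
Step 4: w='c' (idx 2), next='a' -> output (2, 'a'), add 'ca' as idx 4
Step 5: w='a' (idx 1), next='a' -> output (1, 'a'), add 'aa' as idx 5
Step 6: w='ca' (idx 4), next='c' -> output (4, 'c'), add 'cac' as idx 6


Encoded: [(0, 'a'), (0, 'c'), (2, 'c'), (2, 'a'), (1, 'a'), (4, 'c')]


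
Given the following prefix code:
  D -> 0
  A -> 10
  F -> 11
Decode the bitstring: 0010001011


Decoding step by step:
Bits 0 -> D
Bits 0 -> D
Bits 10 -> A
Bits 0 -> D
Bits 0 -> D
Bits 10 -> A
Bits 11 -> F


Decoded message: DDADDAF


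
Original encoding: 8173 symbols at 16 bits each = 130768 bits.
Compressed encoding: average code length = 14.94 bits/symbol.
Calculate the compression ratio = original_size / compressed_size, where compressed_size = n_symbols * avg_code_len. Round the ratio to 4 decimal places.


original_size = n_symbols * orig_bits = 8173 * 16 = 130768 bits
compressed_size = n_symbols * avg_code_len = 8173 * 14.94 = 122104.62 bits
ratio = original_size / compressed_size = 130768 / 122104.62 = 1.071

Compression ratio = 1.071


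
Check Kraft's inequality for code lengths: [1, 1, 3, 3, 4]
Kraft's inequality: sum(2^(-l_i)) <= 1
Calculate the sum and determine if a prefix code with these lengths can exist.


Sum = 2^(-1) + 2^(-1) + 2^(-3) + 2^(-3) + 2^(-4)
    = 0.5 + 0.5 + 0.125 + 0.125 + 0.0625
    = 21/16 = 1.3125
Since 1.3125 > 1, Kraft's inequality is NOT satisfied.
A prefix code with these lengths CANNOT exist.

Kraft sum = 1.3125. Not satisfied.


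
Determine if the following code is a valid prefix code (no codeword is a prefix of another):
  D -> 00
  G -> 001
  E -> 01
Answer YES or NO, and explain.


Checking each pair (does one codeword prefix another?):
  D='00' vs G='001': prefix -- VIOLATION

NO -- this is NOT a valid prefix code. D (00) is a prefix of G (001).


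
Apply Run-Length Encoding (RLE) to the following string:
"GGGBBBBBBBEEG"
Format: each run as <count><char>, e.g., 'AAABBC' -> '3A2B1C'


Scanning runs left to right:
  i=0: run of 'G' x 3 -> '3G'
  i=3: run of 'B' x 7 -> '7B'
  i=10: run of 'E' x 2 -> '2E'
  i=12: run of 'G' x 1 -> '1G'

RLE = 3G7B2E1G


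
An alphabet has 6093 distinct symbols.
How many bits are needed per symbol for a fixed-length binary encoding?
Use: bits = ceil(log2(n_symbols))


log2(6093) = 12.5729
Bracket: 2^12 = 4096 < 6093 <= 2^13 = 8192
So ceil(log2(6093)) = 13

bits = ceil(log2(6093)) = ceil(12.5729) = 13 bits


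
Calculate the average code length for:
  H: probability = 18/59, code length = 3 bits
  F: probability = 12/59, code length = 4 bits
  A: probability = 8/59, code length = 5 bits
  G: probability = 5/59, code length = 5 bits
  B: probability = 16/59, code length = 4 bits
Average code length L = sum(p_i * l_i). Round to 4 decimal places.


Weighted contributions p_i * l_i:
  H: (18/59) * 3 = 54/59
  F: (12/59) * 4 = 48/59
  A: (8/59) * 5 = 40/59
  G: (5/59) * 5 = 25/59
  B: (16/59) * 4 = 64/59
Sum = (54 + 48 + 40 + 25 + 64)/59 = 231/59

L = 231/59 = 3.9153 bits/symbol


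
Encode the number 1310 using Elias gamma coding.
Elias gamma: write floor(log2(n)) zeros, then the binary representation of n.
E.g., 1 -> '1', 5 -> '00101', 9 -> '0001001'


num_bits = floor(log2(1310)) + 1 = 11
leading_zeros = num_bits - 1 = 10
binary(1310) = 10100011110

Elias gamma(1310) = '0000000000' + '10100011110' = 000000000010100011110 (21 bits)


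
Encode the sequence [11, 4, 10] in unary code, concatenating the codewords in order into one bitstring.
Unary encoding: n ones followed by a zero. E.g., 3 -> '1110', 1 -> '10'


Encode each number as n ones followed by a terminating 0:
  11 -> 111111111110 (12 bits)
  4 -> 11110 (5 bits)
  10 -> 11111111110 (11 bits)
Total length = 12 + 5 + 11 = 28 bits.

Unary([11, 4, 10]) = 1111111111101111011111111110 (28 bits)


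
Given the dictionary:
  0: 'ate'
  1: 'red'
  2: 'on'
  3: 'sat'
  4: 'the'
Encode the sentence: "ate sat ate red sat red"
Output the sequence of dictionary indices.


Look up each word in the dictionary:
  'ate' -> 0
  'sat' -> 3
  'ate' -> 0
  'red' -> 1
  'sat' -> 3
  'red' -> 1

Encoded: [0, 3, 0, 1, 3, 1]


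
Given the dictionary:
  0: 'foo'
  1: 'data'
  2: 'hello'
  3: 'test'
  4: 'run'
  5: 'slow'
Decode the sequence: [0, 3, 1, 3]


Look up each index in the dictionary:
  0 -> 'foo'
  3 -> 'test'
  1 -> 'data'
  3 -> 'test'

Decoded: "foo test data test"


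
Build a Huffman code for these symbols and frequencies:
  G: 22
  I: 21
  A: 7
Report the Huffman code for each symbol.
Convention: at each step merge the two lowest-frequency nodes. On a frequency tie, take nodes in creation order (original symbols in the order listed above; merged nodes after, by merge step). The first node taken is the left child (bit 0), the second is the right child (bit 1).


Huffman tree construction:
Step 1: Merge A(7) + I(21) = 28
Step 2: Merge G(22) + (A+I)(28) = 50
Read each symbol's code off the tree from the root (left child = 0, right child = 1).

Codes:
  G: 0 (length 1)
  I: 11 (length 2)
  A: 10 (length 2)
Average code length: 78/50 = 1.5600 bits/symbol


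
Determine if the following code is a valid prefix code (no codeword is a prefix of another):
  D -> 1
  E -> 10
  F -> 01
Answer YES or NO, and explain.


Checking each pair (does one codeword prefix another?):
  D='1' vs E='10': prefix -- VIOLATION

NO -- this is NOT a valid prefix code. D (1) is a prefix of E (10).


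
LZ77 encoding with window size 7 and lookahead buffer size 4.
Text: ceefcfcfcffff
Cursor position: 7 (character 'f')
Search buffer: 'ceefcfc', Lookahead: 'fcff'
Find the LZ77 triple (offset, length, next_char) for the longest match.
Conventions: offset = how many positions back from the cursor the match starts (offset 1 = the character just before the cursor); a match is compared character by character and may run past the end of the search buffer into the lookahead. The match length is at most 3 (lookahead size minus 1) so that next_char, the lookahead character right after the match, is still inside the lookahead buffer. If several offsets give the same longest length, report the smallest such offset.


Try each offset into the search buffer:
  offset=1 (pos 6, char 'c'): match length 0
  offset=2 (pos 5, char 'f'): match length 3
  offset=3 (pos 4, char 'c'): match length 0
  offset=4 (pos 3, char 'f'): match length 3
  offset=5 (pos 2, char 'e'): match length 0
  offset=6 (pos 1, char 'e'): match length 0
  offset=7 (pos 0, char 'c'): match length 0
Longest match has length 3, found at offsets 2, 4; take the smallest, offset 2.
next_char = character at position 7 + 3 = 10 -> 'f'

Best match: offset=2, length=3 (matching 'fcf' starting at position 5)
LZ77 triple: (2, 3, 'f')


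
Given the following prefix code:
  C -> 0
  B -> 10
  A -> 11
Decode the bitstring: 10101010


Decoding step by step:
Bits 10 -> B
Bits 10 -> B
Bits 10 -> B
Bits 10 -> B


Decoded message: BBBB


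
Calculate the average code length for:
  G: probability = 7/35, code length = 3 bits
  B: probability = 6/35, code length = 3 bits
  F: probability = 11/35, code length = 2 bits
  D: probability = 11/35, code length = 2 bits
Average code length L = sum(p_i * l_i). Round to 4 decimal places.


Weighted contributions p_i * l_i:
  G: (7/35) * 3 = 21/35
  B: (6/35) * 3 = 18/35
  F: (11/35) * 2 = 22/35
  D: (11/35) * 2 = 22/35
Sum = (21 + 18 + 22 + 22)/35 = 83/35

L = 83/35 = 2.3714 bits/symbol


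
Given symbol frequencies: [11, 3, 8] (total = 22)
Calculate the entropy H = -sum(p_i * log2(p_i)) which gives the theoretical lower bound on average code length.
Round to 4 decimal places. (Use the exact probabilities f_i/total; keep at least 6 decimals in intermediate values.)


Per-symbol terms -p_i * log2(p_i) with p_i = f_i/22:
  p = 11/22 = 0.500000: log2(p) = -1.000000, -p*log2(p) = 0.500000
  p = 3/22 = 0.136364: log2(p) = -2.874469, -p*log2(p) = 0.391973
  p = 8/22 = 0.363636: log2(p) = -1.459432, -p*log2(p) = 0.530702
H = 0.500000 + 0.391973 + 0.530702 = 1.422675

H = 1.4227 bits/symbol


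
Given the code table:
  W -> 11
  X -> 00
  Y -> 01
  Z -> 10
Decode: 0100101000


Decoding:
01 -> Y
00 -> X
10 -> Z
10 -> Z
00 -> X


Result: YXZZX


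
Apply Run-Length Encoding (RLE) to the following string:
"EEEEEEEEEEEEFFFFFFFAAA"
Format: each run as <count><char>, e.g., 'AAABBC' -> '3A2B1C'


Scanning runs left to right:
  i=0: run of 'E' x 12 -> '12E'
  i=12: run of 'F' x 7 -> '7F'
  i=19: run of 'A' x 3 -> '3A'

RLE = 12E7F3A


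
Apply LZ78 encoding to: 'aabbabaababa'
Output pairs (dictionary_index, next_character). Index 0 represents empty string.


LZ78 encoding steps:
Dictionary: {0: ''}
Step 1: w='' (idx 0), next='a' -> output (0, 'a'), add 'a' as idx 1
Step 2: w='a' (idx 1), next='b' -> output (1, 'b'), add 'ab' as idx 2
Step 3: w='' (idx 0), next='b' -> output (0, 'b'), add 'b' as idx 3
Step 4: w='ab' (idx 2), next='a' -> output (2, 'a'), add 'aba' as idx 4
Step 5: w='aba' (idx 4), next='b' -> output (4, 'b'), add 'abab' as idx 5
Step 6: w='a' (idx 1), end of input -> output (1, '')


Encoded: [(0, 'a'), (1, 'b'), (0, 'b'), (2, 'a'), (4, 'b'), (1, '')]


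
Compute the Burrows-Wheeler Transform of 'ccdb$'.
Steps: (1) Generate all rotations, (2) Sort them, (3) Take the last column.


Rotations (sorted):
  0: $ccdb -> last char: b
  1: b$ccd -> last char: d
  2: ccdb$ -> last char: $
  3: cdb$c -> last char: c
  4: db$cc -> last char: c


BWT = bd$cc


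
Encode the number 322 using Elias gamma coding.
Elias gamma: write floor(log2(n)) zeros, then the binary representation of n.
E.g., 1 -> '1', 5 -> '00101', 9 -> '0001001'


num_bits = floor(log2(322)) + 1 = 9
leading_zeros = num_bits - 1 = 8
binary(322) = 101000010

Elias gamma(322) = '00000000' + '101000010' = 00000000101000010 (17 bits)


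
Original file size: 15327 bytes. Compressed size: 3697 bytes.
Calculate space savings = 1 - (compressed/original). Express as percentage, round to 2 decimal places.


ratio = compressed/original = 3697/15327 = 0.241208
savings = 1 - ratio = 1 - 0.241208 = 0.758792
as a percentage: 0.758792 * 100 = 75.88%

Space savings = 1 - 3697/15327 = 75.88%


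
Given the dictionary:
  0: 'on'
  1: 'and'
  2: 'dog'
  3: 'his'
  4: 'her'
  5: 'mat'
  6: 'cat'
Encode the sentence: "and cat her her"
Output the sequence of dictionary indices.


Look up each word in the dictionary:
  'and' -> 1
  'cat' -> 6
  'her' -> 4
  'her' -> 4

Encoded: [1, 6, 4, 4]


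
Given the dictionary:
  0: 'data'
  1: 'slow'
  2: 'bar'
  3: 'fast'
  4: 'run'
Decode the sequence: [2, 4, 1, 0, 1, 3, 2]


Look up each index in the dictionary:
  2 -> 'bar'
  4 -> 'run'
  1 -> 'slow'
  0 -> 'data'
  1 -> 'slow'
  3 -> 'fast'
  2 -> 'bar'

Decoded: "bar run slow data slow fast bar"


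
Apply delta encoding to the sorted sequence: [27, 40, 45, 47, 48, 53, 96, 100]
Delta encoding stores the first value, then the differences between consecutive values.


First value: 27
Deltas:
  40 - 27 = 13
  45 - 40 = 5
  47 - 45 = 2
  48 - 47 = 1
  53 - 48 = 5
  96 - 53 = 43
  100 - 96 = 4


Delta encoded: [27, 13, 5, 2, 1, 5, 43, 4]


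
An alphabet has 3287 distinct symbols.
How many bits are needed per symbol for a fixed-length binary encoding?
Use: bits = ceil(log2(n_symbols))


log2(3287) = 11.6826
Bracket: 2^11 = 2048 < 3287 <= 2^12 = 4096
So ceil(log2(3287)) = 12

bits = ceil(log2(3287)) = ceil(11.6826) = 12 bits


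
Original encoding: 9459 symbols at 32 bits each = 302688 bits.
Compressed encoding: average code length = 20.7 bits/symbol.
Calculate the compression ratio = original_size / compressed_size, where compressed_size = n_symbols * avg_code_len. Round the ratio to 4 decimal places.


original_size = n_symbols * orig_bits = 9459 * 32 = 302688 bits
compressed_size = n_symbols * avg_code_len = 9459 * 20.7 = 195801.3 bits
ratio = original_size / compressed_size = 302688 / 195801.3 = 1.5459

Compression ratio = 1.5459


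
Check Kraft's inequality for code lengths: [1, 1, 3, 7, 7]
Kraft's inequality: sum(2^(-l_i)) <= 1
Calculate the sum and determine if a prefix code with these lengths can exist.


Sum = 2^(-1) + 2^(-1) + 2^(-3) + 2^(-7) + 2^(-7)
    = 0.5 + 0.5 + 0.125 + 0.0078125 + 0.0078125
    = 146/128 = 1.140625
Since 1.140625 > 1, Kraft's inequality is NOT satisfied.
A prefix code with these lengths CANNOT exist.

Kraft sum = 1.140625. Not satisfied.


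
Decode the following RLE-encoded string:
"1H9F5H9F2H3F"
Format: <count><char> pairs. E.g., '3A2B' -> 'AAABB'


Expanding each <count><char> pair:
  1H -> 'H'
  9F -> 'FFFFFFFFF'
  5H -> 'HHHHH'
  9F -> 'FFFFFFFFF'
  2H -> 'HH'
  3F -> 'FFF'

Decoded = HFFFFFFFFFHHHHHFFFFFFFFFHHFFF


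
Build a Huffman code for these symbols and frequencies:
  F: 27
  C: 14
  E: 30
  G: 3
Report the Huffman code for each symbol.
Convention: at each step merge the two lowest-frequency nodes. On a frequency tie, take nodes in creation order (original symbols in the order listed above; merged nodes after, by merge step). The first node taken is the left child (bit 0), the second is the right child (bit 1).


Huffman tree construction:
Step 1: Merge G(3) + C(14) = 17
Step 2: Merge (G+C)(17) + F(27) = 44
Step 3: Merge E(30) + ((G+C)+F)(44) = 74
Read each symbol's code off the tree from the root (left child = 0, right child = 1).

Codes:
  F: 11 (length 2)
  C: 101 (length 3)
  E: 0 (length 1)
  G: 100 (length 3)
Average code length: 135/74 = 1.8243 bits/symbol


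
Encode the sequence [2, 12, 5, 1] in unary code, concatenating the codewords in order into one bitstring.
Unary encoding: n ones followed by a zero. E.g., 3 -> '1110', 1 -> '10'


Encode each number as n ones followed by a terminating 0:
  2 -> 110 (3 bits)
  12 -> 1111111111110 (13 bits)
  5 -> 111110 (6 bits)
  1 -> 10 (2 bits)
Total length = 3 + 13 + 6 + 2 = 24 bits.

Unary([2, 12, 5, 1]) = 110111111111111011111010 (24 bits)


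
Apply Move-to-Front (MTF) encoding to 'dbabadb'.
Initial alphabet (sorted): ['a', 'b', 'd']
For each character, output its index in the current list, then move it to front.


MTF encoding:
'd': index 2 in ['a', 'b', 'd'] -> ['d', 'a', 'b']
'b': index 2 in ['d', 'a', 'b'] -> ['b', 'd', 'a']
'a': index 2 in ['b', 'd', 'a'] -> ['a', 'b', 'd']
'b': index 1 in ['a', 'b', 'd'] -> ['b', 'a', 'd']
'a': index 1 in ['b', 'a', 'd'] -> ['a', 'b', 'd']
'd': index 2 in ['a', 'b', 'd'] -> ['d', 'a', 'b']
'b': index 2 in ['d', 'a', 'b'] -> ['b', 'd', 'a']


Output: [2, 2, 2, 1, 1, 2, 2]


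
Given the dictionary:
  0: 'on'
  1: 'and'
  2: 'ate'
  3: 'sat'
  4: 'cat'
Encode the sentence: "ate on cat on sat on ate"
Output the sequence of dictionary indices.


Look up each word in the dictionary:
  'ate' -> 2
  'on' -> 0
  'cat' -> 4
  'on' -> 0
  'sat' -> 3
  'on' -> 0
  'ate' -> 2

Encoded: [2, 0, 4, 0, 3, 0, 2]


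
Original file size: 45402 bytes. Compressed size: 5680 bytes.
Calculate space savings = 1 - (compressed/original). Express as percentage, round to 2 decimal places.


ratio = compressed/original = 5680/45402 = 0.125105
savings = 1 - ratio = 1 - 0.125105 = 0.874895
as a percentage: 0.874895 * 100 = 87.49%

Space savings = 1 - 5680/45402 = 87.49%


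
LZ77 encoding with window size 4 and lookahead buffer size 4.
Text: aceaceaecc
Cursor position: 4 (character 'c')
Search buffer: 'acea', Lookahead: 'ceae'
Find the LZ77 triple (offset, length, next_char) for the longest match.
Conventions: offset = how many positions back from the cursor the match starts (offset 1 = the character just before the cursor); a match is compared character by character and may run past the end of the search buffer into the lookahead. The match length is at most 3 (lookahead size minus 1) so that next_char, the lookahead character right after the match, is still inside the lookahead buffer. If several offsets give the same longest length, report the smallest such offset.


Try each offset into the search buffer:
  offset=1 (pos 3, char 'a'): match length 0
  offset=2 (pos 2, char 'e'): match length 0
  offset=3 (pos 1, char 'c'): match length 3
  offset=4 (pos 0, char 'a'): match length 0
Longest match has length 3 at offset 3.
next_char = character at position 4 + 3 = 7 -> 'e'

Best match: offset=3, length=3 (matching 'cea' starting at position 1)
LZ77 triple: (3, 3, 'e')


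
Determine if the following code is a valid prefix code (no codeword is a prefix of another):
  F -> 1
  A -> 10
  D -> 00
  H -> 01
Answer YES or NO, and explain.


Checking each pair (does one codeword prefix another?):
  F='1' vs A='10': prefix -- VIOLATION

NO -- this is NOT a valid prefix code. F (1) is a prefix of A (10).


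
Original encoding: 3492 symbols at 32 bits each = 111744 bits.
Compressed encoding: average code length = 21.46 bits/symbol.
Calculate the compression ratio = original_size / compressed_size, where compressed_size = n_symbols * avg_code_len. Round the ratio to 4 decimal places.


original_size = n_symbols * orig_bits = 3492 * 32 = 111744 bits
compressed_size = n_symbols * avg_code_len = 3492 * 21.46 = 74938.32 bits
ratio = original_size / compressed_size = 111744 / 74938.32 = 1.4911

Compression ratio = 1.4911


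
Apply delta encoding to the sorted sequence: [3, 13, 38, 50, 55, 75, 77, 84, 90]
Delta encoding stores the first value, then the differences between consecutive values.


First value: 3
Deltas:
  13 - 3 = 10
  38 - 13 = 25
  50 - 38 = 12
  55 - 50 = 5
  75 - 55 = 20
  77 - 75 = 2
  84 - 77 = 7
  90 - 84 = 6


Delta encoded: [3, 10, 25, 12, 5, 20, 2, 7, 6]


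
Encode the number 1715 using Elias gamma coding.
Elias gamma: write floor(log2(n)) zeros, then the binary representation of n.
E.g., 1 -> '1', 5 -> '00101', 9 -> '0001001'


num_bits = floor(log2(1715)) + 1 = 11
leading_zeros = num_bits - 1 = 10
binary(1715) = 11010110011

Elias gamma(1715) = '0000000000' + '11010110011' = 000000000011010110011 (21 bits)


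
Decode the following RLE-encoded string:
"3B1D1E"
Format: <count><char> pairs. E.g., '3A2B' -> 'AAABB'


Expanding each <count><char> pair:
  3B -> 'BBB'
  1D -> 'D'
  1E -> 'E'

Decoded = BBBDE


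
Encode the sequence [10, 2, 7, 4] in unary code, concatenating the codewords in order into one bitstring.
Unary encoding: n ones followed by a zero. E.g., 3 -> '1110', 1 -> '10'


Encode each number as n ones followed by a terminating 0:
  10 -> 11111111110 (11 bits)
  2 -> 110 (3 bits)
  7 -> 11111110 (8 bits)
  4 -> 11110 (5 bits)
Total length = 11 + 3 + 8 + 5 = 27 bits.

Unary([10, 2, 7, 4]) = 111111111101101111111011110 (27 bits)


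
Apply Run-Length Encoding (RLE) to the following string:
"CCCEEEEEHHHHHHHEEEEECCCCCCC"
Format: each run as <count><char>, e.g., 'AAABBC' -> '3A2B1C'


Scanning runs left to right:
  i=0: run of 'C' x 3 -> '3C'
  i=3: run of 'E' x 5 -> '5E'
  i=8: run of 'H' x 7 -> '7H'
  i=15: run of 'E' x 5 -> '5E'
  i=20: run of 'C' x 7 -> '7C'

RLE = 3C5E7H5E7C


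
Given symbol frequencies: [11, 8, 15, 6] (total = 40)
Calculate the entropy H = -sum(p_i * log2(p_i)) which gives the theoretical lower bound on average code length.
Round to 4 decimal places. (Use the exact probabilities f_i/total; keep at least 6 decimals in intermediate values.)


Per-symbol terms -p_i * log2(p_i) with p_i = f_i/40:
  p = 11/40 = 0.275000: log2(p) = -1.862496, -p*log2(p) = 0.512187
  p = 8/40 = 0.200000: log2(p) = -2.321928, -p*log2(p) = 0.464386
  p = 15/40 = 0.375000: log2(p) = -1.415037, -p*log2(p) = 0.530639
  p = 6/40 = 0.150000: log2(p) = -2.736966, -p*log2(p) = 0.410545
H = 0.512187 + 0.464386 + 0.530639 + 0.410545 = 1.917757

H = 1.9178 bits/symbol


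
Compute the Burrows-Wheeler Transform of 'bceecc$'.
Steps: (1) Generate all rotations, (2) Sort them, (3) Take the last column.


Rotations (sorted):
  0: $bceecc -> last char: c
  1: bceecc$ -> last char: $
  2: c$bceec -> last char: c
  3: cc$bcee -> last char: e
  4: ceecc$b -> last char: b
  5: ecc$bce -> last char: e
  6: eecc$bc -> last char: c


BWT = c$cebec


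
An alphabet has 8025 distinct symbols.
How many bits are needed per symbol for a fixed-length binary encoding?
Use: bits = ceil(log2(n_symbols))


log2(8025) = 12.9703
Bracket: 2^12 = 4096 < 8025 <= 2^13 = 8192
So ceil(log2(8025)) = 13

bits = ceil(log2(8025)) = ceil(12.9703) = 13 bits


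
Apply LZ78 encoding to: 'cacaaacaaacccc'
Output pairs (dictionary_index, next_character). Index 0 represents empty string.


LZ78 encoding steps:
Dictionary: {0: ''}
Step 1: w='' (idx 0), next='c' -> output (0, 'c'), add 'c' as idx 1
Step 2: w='' (idx 0), next='a' -> output (0, 'a'), add 'a' as idx 2
Step 3: w='c' (idx 1), next='a' -> output (1, 'a'), add 'ca' as idx 3
Step 4: w='a' (idx 2), next='a' -> output (2, 'a'), add 'aa' as idx 4
Step 5: w='ca' (idx 3), next='a' -> output (3, 'a'), add 'caa' as idx 5
Step 6: w='a' (idx 2), next='c' -> output (2, 'c'), add 'ac' as idx 6
Step 7: w='c' (idx 1), next='c' -> output (1, 'c'), add 'cc' as idx 7
Step 8: w='c' (idx 1), end of input -> output (1, '')


Encoded: [(0, 'c'), (0, 'a'), (1, 'a'), (2, 'a'), (3, 'a'), (2, 'c'), (1, 'c'), (1, '')]


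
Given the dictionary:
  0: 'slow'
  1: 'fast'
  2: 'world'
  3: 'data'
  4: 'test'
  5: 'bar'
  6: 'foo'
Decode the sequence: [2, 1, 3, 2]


Look up each index in the dictionary:
  2 -> 'world'
  1 -> 'fast'
  3 -> 'data'
  2 -> 'world'

Decoded: "world fast data world"


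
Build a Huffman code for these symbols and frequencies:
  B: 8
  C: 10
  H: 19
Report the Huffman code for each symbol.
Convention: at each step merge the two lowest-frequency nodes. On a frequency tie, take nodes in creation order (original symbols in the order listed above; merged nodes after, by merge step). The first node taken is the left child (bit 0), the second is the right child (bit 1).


Huffman tree construction:
Step 1: Merge B(8) + C(10) = 18
Step 2: Merge (B+C)(18) + H(19) = 37
Read each symbol's code off the tree from the root (left child = 0, right child = 1).

Codes:
  B: 00 (length 2)
  C: 01 (length 2)
  H: 1 (length 1)
Average code length: 55/37 = 1.4865 bits/symbol


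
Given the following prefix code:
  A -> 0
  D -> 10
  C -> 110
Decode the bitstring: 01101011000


Decoding step by step:
Bits 0 -> A
Bits 110 -> C
Bits 10 -> D
Bits 110 -> C
Bits 0 -> A
Bits 0 -> A


Decoded message: ACDCAA


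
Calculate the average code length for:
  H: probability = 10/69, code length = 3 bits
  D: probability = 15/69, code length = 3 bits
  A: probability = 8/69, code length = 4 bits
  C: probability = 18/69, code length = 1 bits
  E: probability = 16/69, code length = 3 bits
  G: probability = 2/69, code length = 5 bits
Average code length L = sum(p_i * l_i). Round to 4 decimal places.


Weighted contributions p_i * l_i:
  H: (10/69) * 3 = 30/69
  D: (15/69) * 3 = 45/69
  A: (8/69) * 4 = 32/69
  C: (18/69) * 1 = 18/69
  E: (16/69) * 3 = 48/69
  G: (2/69) * 5 = 10/69
Sum = (30 + 45 + 32 + 18 + 48 + 10)/69 = 183/69

L = 183/69 = 2.6522 bits/symbol


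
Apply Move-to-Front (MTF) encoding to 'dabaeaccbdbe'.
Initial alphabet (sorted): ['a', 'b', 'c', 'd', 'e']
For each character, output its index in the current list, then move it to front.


MTF encoding:
'd': index 3 in ['a', 'b', 'c', 'd', 'e'] -> ['d', 'a', 'b', 'c', 'e']
'a': index 1 in ['d', 'a', 'b', 'c', 'e'] -> ['a', 'd', 'b', 'c', 'e']
'b': index 2 in ['a', 'd', 'b', 'c', 'e'] -> ['b', 'a', 'd', 'c', 'e']
'a': index 1 in ['b', 'a', 'd', 'c', 'e'] -> ['a', 'b', 'd', 'c', 'e']
'e': index 4 in ['a', 'b', 'd', 'c', 'e'] -> ['e', 'a', 'b', 'd', 'c']
'a': index 1 in ['e', 'a', 'b', 'd', 'c'] -> ['a', 'e', 'b', 'd', 'c']
'c': index 4 in ['a', 'e', 'b', 'd', 'c'] -> ['c', 'a', 'e', 'b', 'd']
'c': index 0 in ['c', 'a', 'e', 'b', 'd'] -> ['c', 'a', 'e', 'b', 'd']
'b': index 3 in ['c', 'a', 'e', 'b', 'd'] -> ['b', 'c', 'a', 'e', 'd']
'd': index 4 in ['b', 'c', 'a', 'e', 'd'] -> ['d', 'b', 'c', 'a', 'e']
'b': index 1 in ['d', 'b', 'c', 'a', 'e'] -> ['b', 'd', 'c', 'a', 'e']
'e': index 4 in ['b', 'd', 'c', 'a', 'e'] -> ['e', 'b', 'd', 'c', 'a']


Output: [3, 1, 2, 1, 4, 1, 4, 0, 3, 4, 1, 4]


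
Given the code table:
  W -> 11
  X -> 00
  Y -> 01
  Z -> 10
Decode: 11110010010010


Decoding:
11 -> W
11 -> W
00 -> X
10 -> Z
01 -> Y
00 -> X
10 -> Z


Result: WWXZYXZ


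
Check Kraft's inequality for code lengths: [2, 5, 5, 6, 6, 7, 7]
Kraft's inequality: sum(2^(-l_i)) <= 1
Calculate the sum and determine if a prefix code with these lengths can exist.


Sum = 2^(-2) + 2^(-5) + 2^(-5) + 2^(-6) + 2^(-6) + 2^(-7) + 2^(-7)
    = 0.25 + 0.03125 + 0.03125 + 0.015625 + 0.015625 + 0.0078125 + 0.0078125
    = 46/128 = 0.359375
Since 0.359375 <= 1, Kraft's inequality IS satisfied.
A prefix code with these lengths CAN exist.

Kraft sum = 0.359375. Satisfied.


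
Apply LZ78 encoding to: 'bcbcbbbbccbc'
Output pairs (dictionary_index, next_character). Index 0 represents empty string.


LZ78 encoding steps:
Dictionary: {0: ''}
Step 1: w='' (idx 0), next='b' -> output (0, 'b'), add 'b' as idx 1
Step 2: w='' (idx 0), next='c' -> output (0, 'c'), add 'c' as idx 2
Step 3: w='b' (idx 1), next='c' -> output (1, 'c'), add 'bc' as idx 3
Step 4: w='b' (idx 1), next='b' -> output (1, 'b'), add 'bb' as idx 4
Step 5: w='bb' (idx 4), next='c' -> output (4, 'c'), add 'bbc' as idx 5
Step 6: w='c' (idx 2), next='b' -> output (2, 'b'), add 'cb' as idx 6
Step 7: w='c' (idx 2), end of input -> output (2, '')


Encoded: [(0, 'b'), (0, 'c'), (1, 'c'), (1, 'b'), (4, 'c'), (2, 'b'), (2, '')]


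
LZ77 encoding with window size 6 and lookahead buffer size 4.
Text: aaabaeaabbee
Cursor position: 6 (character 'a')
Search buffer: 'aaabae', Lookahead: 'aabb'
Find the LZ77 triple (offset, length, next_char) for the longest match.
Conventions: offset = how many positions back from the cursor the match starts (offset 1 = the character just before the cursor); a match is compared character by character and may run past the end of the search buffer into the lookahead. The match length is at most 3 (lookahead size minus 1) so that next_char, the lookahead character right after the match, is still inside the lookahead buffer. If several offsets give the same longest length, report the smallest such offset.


Try each offset into the search buffer:
  offset=1 (pos 5, char 'e'): match length 0
  offset=2 (pos 4, char 'a'): match length 1
  offset=3 (pos 3, char 'b'): match length 0
  offset=4 (pos 2, char 'a'): match length 1
  offset=5 (pos 1, char 'a'): match length 3
  offset=6 (pos 0, char 'a'): match length 2
Longest match has length 3 at offset 5.
next_char = character at position 6 + 3 = 9 -> 'b'

Best match: offset=5, length=3 (matching 'aab' starting at position 1)
LZ77 triple: (5, 3, 'b')


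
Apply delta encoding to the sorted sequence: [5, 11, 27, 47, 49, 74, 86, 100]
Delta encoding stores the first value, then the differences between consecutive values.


First value: 5
Deltas:
  11 - 5 = 6
  27 - 11 = 16
  47 - 27 = 20
  49 - 47 = 2
  74 - 49 = 25
  86 - 74 = 12
  100 - 86 = 14


Delta encoded: [5, 6, 16, 20, 2, 25, 12, 14]


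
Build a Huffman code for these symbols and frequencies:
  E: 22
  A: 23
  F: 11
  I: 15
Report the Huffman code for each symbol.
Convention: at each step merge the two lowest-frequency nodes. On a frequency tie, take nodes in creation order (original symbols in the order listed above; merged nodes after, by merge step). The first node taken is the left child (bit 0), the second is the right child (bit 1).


Huffman tree construction:
Step 1: Merge F(11) + I(15) = 26
Step 2: Merge E(22) + A(23) = 45
Step 3: Merge (F+I)(26) + (E+A)(45) = 71
Read each symbol's code off the tree from the root (left child = 0, right child = 1).

Codes:
  E: 10 (length 2)
  A: 11 (length 2)
  F: 00 (length 2)
  I: 01 (length 2)
Average code length: 142/71 = 2.0000 bits/symbol


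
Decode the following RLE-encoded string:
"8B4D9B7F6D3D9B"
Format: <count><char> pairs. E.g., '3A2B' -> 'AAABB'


Expanding each <count><char> pair:
  8B -> 'BBBBBBBB'
  4D -> 'DDDD'
  9B -> 'BBBBBBBBB'
  7F -> 'FFFFFFF'
  6D -> 'DDDDDD'
  3D -> 'DDD'
  9B -> 'BBBBBBBBB'

Decoded = BBBBBBBBDDDDBBBBBBBBBFFFFFFFDDDDDDDDDBBBBBBBBB


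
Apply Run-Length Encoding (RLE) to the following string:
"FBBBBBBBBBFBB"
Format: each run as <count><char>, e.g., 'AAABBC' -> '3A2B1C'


Scanning runs left to right:
  i=0: run of 'F' x 1 -> '1F'
  i=1: run of 'B' x 9 -> '9B'
  i=10: run of 'F' x 1 -> '1F'
  i=11: run of 'B' x 2 -> '2B'

RLE = 1F9B1F2B


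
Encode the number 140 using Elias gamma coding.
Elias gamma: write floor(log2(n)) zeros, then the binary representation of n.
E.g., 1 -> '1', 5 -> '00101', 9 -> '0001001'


num_bits = floor(log2(140)) + 1 = 8
leading_zeros = num_bits - 1 = 7
binary(140) = 10001100

Elias gamma(140) = '0000000' + '10001100' = 000000010001100 (15 bits)


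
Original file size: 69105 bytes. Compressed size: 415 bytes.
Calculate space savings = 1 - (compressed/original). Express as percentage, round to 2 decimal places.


ratio = compressed/original = 415/69105 = 0.006005
savings = 1 - ratio = 1 - 0.006005 = 0.993995
as a percentage: 0.993995 * 100 = 99.4%

Space savings = 1 - 415/69105 = 99.4%


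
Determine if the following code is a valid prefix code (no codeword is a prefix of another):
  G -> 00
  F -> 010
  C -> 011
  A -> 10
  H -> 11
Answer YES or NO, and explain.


Checking each pair (does one codeword prefix another?):
  G='00' vs F='010': no prefix
  G='00' vs C='011': no prefix
  G='00' vs A='10': no prefix
  G='00' vs H='11': no prefix
  F='010' vs G='00': no prefix
  F='010' vs C='011': no prefix
  F='010' vs A='10': no prefix
  F='010' vs H='11': no prefix
  C='011' vs G='00': no prefix
  C='011' vs F='010': no prefix
  C='011' vs A='10': no prefix
  C='011' vs H='11': no prefix
  A='10' vs G='00': no prefix
  A='10' vs F='010': no prefix
  A='10' vs C='011': no prefix
  A='10' vs H='11': no prefix
  H='11' vs G='00': no prefix
  H='11' vs F='010': no prefix
  H='11' vs C='011': no prefix
  H='11' vs A='10': no prefix
No violation found over all pairs.

YES -- this is a valid prefix code. No codeword is a prefix of any other codeword.


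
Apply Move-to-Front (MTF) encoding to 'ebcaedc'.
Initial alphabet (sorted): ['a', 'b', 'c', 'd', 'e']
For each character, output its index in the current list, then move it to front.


MTF encoding:
'e': index 4 in ['a', 'b', 'c', 'd', 'e'] -> ['e', 'a', 'b', 'c', 'd']
'b': index 2 in ['e', 'a', 'b', 'c', 'd'] -> ['b', 'e', 'a', 'c', 'd']
'c': index 3 in ['b', 'e', 'a', 'c', 'd'] -> ['c', 'b', 'e', 'a', 'd']
'a': index 3 in ['c', 'b', 'e', 'a', 'd'] -> ['a', 'c', 'b', 'e', 'd']
'e': index 3 in ['a', 'c', 'b', 'e', 'd'] -> ['e', 'a', 'c', 'b', 'd']
'd': index 4 in ['e', 'a', 'c', 'b', 'd'] -> ['d', 'e', 'a', 'c', 'b']
'c': index 3 in ['d', 'e', 'a', 'c', 'b'] -> ['c', 'd', 'e', 'a', 'b']


Output: [4, 2, 3, 3, 3, 4, 3]


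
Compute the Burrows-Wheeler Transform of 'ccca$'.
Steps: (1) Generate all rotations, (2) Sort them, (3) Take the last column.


Rotations (sorted):
  0: $ccca -> last char: a
  1: a$ccc -> last char: c
  2: ca$cc -> last char: c
  3: cca$c -> last char: c
  4: ccca$ -> last char: $


BWT = accc$


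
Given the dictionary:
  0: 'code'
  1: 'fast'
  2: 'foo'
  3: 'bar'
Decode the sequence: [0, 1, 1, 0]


Look up each index in the dictionary:
  0 -> 'code'
  1 -> 'fast'
  1 -> 'fast'
  0 -> 'code'

Decoded: "code fast fast code"


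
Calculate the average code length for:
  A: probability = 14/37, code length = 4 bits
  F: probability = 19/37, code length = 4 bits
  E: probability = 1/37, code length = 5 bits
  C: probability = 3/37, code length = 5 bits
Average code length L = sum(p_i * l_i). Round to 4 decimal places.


Weighted contributions p_i * l_i:
  A: (14/37) * 4 = 56/37
  F: (19/37) * 4 = 76/37
  E: (1/37) * 5 = 5/37
  C: (3/37) * 5 = 15/37
Sum = (56 + 76 + 5 + 15)/37 = 152/37

L = 152/37 = 4.1081 bits/symbol


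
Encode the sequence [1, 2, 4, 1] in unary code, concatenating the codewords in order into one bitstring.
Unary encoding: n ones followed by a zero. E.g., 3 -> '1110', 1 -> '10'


Encode each number as n ones followed by a terminating 0:
  1 -> 10 (2 bits)
  2 -> 110 (3 bits)
  4 -> 11110 (5 bits)
  1 -> 10 (2 bits)
Total length = 2 + 3 + 5 + 2 = 12 bits.

Unary([1, 2, 4, 1]) = 101101111010 (12 bits)


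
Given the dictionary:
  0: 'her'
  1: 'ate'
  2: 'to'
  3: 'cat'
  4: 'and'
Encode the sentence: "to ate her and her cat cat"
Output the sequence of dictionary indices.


Look up each word in the dictionary:
  'to' -> 2
  'ate' -> 1
  'her' -> 0
  'and' -> 4
  'her' -> 0
  'cat' -> 3
  'cat' -> 3

Encoded: [2, 1, 0, 4, 0, 3, 3]


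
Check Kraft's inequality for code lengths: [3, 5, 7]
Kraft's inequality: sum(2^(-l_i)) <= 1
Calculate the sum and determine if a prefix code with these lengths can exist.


Sum = 2^(-3) + 2^(-5) + 2^(-7)
    = 0.125 + 0.03125 + 0.0078125
    = 21/128 = 0.1640625
Since 0.1640625 <= 1, Kraft's inequality IS satisfied.
A prefix code with these lengths CAN exist.

Kraft sum = 0.1640625. Satisfied.


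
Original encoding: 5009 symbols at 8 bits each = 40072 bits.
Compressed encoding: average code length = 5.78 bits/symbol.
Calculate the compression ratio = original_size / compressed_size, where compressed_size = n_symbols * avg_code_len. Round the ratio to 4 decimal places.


original_size = n_symbols * orig_bits = 5009 * 8 = 40072 bits
compressed_size = n_symbols * avg_code_len = 5009 * 5.78 = 28952.02 bits
ratio = original_size / compressed_size = 40072 / 28952.02 = 1.3841

Compression ratio = 1.3841


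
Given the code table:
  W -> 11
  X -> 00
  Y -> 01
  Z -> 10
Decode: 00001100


Decoding:
00 -> X
00 -> X
11 -> W
00 -> X


Result: XXWX


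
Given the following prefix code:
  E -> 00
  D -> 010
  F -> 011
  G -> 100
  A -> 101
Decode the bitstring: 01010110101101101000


Decoding step by step:
Bits 010 -> D
Bits 101 -> A
Bits 101 -> A
Bits 011 -> F
Bits 011 -> F
Bits 010 -> D
Bits 00 -> E


Decoded message: DAAFFDE


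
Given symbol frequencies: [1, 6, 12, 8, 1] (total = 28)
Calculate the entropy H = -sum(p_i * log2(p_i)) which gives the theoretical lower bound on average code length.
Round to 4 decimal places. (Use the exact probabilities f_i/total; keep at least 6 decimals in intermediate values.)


Per-symbol terms -p_i * log2(p_i) with p_i = f_i/28:
  p = 1/28 = 0.035714: log2(p) = -4.807355, -p*log2(p) = 0.171691
  p = 6/28 = 0.214286: log2(p) = -2.222392, -p*log2(p) = 0.476227
  p = 12/28 = 0.428571: log2(p) = -1.222392, -p*log2(p) = 0.523882
  p = 8/28 = 0.285714: log2(p) = -1.807355, -p*log2(p) = 0.516387
  p = 1/28 = 0.035714: log2(p) = -4.807355, -p*log2(p) = 0.171691
H = 0.171691 + 0.476227 + 0.523882 + 0.516387 + 0.171691 = 1.859878

H = 1.8599 bits/symbol


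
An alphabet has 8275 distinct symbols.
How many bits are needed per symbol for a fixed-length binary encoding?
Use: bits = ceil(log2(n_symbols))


log2(8275) = 13.0145
Bracket: 2^13 = 8192 < 8275 <= 2^14 = 16384
So ceil(log2(8275)) = 14

bits = ceil(log2(8275)) = ceil(13.0145) = 14 bits


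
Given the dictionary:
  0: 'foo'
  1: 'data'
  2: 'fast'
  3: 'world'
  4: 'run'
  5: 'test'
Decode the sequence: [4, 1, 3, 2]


Look up each index in the dictionary:
  4 -> 'run'
  1 -> 'data'
  3 -> 'world'
  2 -> 'fast'

Decoded: "run data world fast"


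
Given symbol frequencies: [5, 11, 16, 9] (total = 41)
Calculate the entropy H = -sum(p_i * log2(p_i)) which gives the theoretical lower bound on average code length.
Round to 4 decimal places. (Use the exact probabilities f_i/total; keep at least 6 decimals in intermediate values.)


Per-symbol terms -p_i * log2(p_i) with p_i = f_i/41:
  p = 5/41 = 0.121951: log2(p) = -3.035624, -p*log2(p) = 0.370198
  p = 11/41 = 0.268293: log2(p) = -1.898120, -p*log2(p) = 0.509252
  p = 16/41 = 0.390244: log2(p) = -1.357552, -p*log2(p) = 0.529776
  p = 9/41 = 0.219512: log2(p) = -2.187627, -p*log2(p) = 0.480211
H = 0.370198 + 0.509252 + 0.529776 + 0.480211 = 1.889437

H = 1.8894 bits/symbol


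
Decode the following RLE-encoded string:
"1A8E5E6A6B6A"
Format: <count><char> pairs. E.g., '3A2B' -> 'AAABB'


Expanding each <count><char> pair:
  1A -> 'A'
  8E -> 'EEEEEEEE'
  5E -> 'EEEEE'
  6A -> 'AAAAAA'
  6B -> 'BBBBBB'
  6A -> 'AAAAAA'

Decoded = AEEEEEEEEEEEEEAAAAAABBBBBBAAAAAA


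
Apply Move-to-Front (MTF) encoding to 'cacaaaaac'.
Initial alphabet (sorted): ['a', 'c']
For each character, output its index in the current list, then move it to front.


MTF encoding:
'c': index 1 in ['a', 'c'] -> ['c', 'a']
'a': index 1 in ['c', 'a'] -> ['a', 'c']
'c': index 1 in ['a', 'c'] -> ['c', 'a']
'a': index 1 in ['c', 'a'] -> ['a', 'c']
'a': index 0 in ['a', 'c'] -> ['a', 'c']
'a': index 0 in ['a', 'c'] -> ['a', 'c']
'a': index 0 in ['a', 'c'] -> ['a', 'c']
'a': index 0 in ['a', 'c'] -> ['a', 'c']
'c': index 1 in ['a', 'c'] -> ['c', 'a']


Output: [1, 1, 1, 1, 0, 0, 0, 0, 1]


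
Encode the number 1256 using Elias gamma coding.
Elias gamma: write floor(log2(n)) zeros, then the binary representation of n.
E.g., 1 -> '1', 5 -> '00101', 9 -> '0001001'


num_bits = floor(log2(1256)) + 1 = 11
leading_zeros = num_bits - 1 = 10
binary(1256) = 10011101000

Elias gamma(1256) = '0000000000' + '10011101000' = 000000000010011101000 (21 bits)


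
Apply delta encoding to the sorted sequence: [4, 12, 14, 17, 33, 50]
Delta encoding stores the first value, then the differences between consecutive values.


First value: 4
Deltas:
  12 - 4 = 8
  14 - 12 = 2
  17 - 14 = 3
  33 - 17 = 16
  50 - 33 = 17


Delta encoded: [4, 8, 2, 3, 16, 17]


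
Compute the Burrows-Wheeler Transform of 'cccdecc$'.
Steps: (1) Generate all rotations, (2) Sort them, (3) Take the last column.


Rotations (sorted):
  0: $cccdecc -> last char: c
  1: c$cccdec -> last char: c
  2: cc$cccde -> last char: e
  3: cccdecc$ -> last char: $
  4: ccdecc$c -> last char: c
  5: cdecc$cc -> last char: c
  6: decc$ccc -> last char: c
  7: ecc$cccd -> last char: d


BWT = cce$cccd


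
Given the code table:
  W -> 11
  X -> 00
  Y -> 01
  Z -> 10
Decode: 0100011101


Decoding:
01 -> Y
00 -> X
01 -> Y
11 -> W
01 -> Y


Result: YXYWY
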